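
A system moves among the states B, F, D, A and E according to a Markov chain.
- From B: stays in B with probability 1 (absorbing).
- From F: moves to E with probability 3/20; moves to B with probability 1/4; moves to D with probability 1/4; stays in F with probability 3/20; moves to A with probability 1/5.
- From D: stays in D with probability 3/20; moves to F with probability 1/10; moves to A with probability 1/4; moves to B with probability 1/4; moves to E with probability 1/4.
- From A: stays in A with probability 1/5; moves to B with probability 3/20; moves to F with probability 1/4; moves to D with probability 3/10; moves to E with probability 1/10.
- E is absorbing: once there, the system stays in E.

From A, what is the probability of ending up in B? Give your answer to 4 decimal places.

0.5687

Let h(s) be the probability of absorption at B starting from transient state s. Then h(B) = 1 and h(E) = 0. By first-step analysis:
h(F) = 0.25·1 + 0.15·h(F) + 0.25·h(D) + 0.2·h(A) + 0.15·0
h(D) = 0.25·1 + 0.1·h(F) + 0.15·h(D) + 0.25·h(A) + 0.25·0
h(A) = 0.15·1 + 0.25·h(F) + 0.3·h(D) + 0.2·h(A) + 0.1·0
Solving: h(F) = 0.5838, h(D) = 0.5301, h(A) = 0.5687.
Starting from A, the probability is 0.5687.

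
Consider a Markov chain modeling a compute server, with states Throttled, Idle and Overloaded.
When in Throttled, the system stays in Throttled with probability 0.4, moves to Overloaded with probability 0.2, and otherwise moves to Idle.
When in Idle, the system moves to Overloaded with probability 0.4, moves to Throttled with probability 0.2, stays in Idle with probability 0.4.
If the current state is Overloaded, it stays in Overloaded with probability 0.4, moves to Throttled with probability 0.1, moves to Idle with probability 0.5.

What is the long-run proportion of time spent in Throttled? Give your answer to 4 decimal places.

Let the stationary distribution be π with π = πP and π_1 + π_2 + π_3 = 1.
π_1 = 0.4·π_1 + 0.2·π_2 + 0.1·π_3
π_2 = 0.4·π_1 + 0.4·π_2 + 0.5·π_3
Solving with the normalization constraint gives π = (0.2051, 0.4359, 0.3590).
So the stationary probability of Throttled is 0.2051.

0.2051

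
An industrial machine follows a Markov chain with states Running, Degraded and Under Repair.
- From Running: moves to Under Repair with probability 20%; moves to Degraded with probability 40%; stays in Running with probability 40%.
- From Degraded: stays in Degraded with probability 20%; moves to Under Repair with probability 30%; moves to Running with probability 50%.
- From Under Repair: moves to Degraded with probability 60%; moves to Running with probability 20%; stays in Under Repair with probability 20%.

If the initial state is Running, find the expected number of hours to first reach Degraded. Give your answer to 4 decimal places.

2.2727

Let t(s) be the expected number of hours to first reach Degraded from state s, with t(Degraded) = 0. Conditioning on the first hour:
t(Running) = 1 + 0.4·t(Running) + 0.2·t(Under Repair)
t(Under Repair) = 1 + 0.2·t(Running) + 0.2·t(Under Repair)
Solving: t(Running) = 2.2727, t(Under Repair) = 1.8182.
Expected hours from Running to Degraded: 2.2727.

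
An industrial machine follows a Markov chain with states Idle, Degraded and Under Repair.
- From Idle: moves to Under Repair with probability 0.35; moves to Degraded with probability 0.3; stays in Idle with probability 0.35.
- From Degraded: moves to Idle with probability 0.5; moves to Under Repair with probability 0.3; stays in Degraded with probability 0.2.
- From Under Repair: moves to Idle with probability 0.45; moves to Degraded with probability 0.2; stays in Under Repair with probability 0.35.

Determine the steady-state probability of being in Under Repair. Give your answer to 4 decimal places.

Let the stationary distribution be π with π = πP and π_1 + π_2 + π_3 = 1.
π_1 = 0.35·π_1 + 0.5·π_2 + 0.45·π_3
π_2 = 0.3·π_1 + 0.2·π_2 + 0.2·π_3
Solving with the normalization constraint gives π = (0.4201, 0.2420, 0.3379).
So the stationary probability of Under Repair is 0.3379.

0.3379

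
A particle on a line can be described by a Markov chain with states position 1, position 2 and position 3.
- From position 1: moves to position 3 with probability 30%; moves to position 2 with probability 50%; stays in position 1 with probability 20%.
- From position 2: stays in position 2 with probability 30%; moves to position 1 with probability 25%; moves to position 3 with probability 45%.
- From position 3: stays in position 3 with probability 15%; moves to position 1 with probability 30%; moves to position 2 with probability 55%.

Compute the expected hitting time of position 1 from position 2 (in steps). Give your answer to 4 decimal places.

Let t(s) be the expected number of steps to first reach position 1 from state s, with t(position 1) = 0. Conditioning on the first step:
t(position 2) = 1 + 0.3·t(position 2) + 0.45·t(position 3)
t(position 3) = 1 + 0.55·t(position 2) + 0.15·t(position 3)
Solving: t(position 2) = 3.7410, t(position 3) = 3.5971.
Expected steps from position 2 to position 1: 3.7410.

3.7410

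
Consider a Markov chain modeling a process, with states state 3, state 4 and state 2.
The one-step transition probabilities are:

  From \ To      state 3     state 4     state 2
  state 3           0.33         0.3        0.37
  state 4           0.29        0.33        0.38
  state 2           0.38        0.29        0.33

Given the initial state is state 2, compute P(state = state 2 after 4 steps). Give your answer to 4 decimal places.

0.3587

Propagate the distribution vector 4 steps from state 2.
After 0 steps: (0.0000, 0.0000, 1.0000)
After 1 step: (0.3800, 0.2900, 0.3300)
After 2 steps: (0.3349, 0.3054, 0.3597)
After 3 steps: (0.3358, 0.3056, 0.3587)
After 4 steps: (0.3357, 0.3056, 0.3587)
P(in state 2 after 4 steps) = 0.3587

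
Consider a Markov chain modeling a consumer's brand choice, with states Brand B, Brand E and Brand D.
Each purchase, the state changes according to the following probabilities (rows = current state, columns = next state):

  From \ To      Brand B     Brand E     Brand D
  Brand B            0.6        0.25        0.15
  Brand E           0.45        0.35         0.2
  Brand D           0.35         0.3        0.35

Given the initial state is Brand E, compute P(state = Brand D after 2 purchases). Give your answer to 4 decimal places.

0.2075

Sum over the intermediate state after 1 purchase:
P = P(Brand E→Brand B)·P(Brand B→Brand D) + P(Brand E→Brand E)·P(Brand E→Brand D) + P(Brand E→Brand D)·P(Brand D→Brand D)
  = 0.45×0.15 + 0.35×0.2 + 0.2×0.35
  = 0.0675 + 0.0700 + 0.0700 = 0.2075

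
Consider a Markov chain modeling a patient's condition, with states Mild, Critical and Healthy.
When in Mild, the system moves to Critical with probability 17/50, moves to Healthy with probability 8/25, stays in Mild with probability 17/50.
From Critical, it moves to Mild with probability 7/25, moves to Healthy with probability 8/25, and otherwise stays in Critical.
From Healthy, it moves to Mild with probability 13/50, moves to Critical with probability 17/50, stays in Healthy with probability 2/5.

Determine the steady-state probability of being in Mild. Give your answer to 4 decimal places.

Let the stationary distribution be π with π = πP and π_1 + π_2 + π_3 = 1.
π_1 = 0.34·π_1 + 0.28·π_2 + 0.26·π_3
π_2 = 0.34·π_1 + 0.4·π_2 + 0.34·π_3
Solving with the normalization constraint gives π = (0.2905, 0.3617, 0.3478).
So the stationary probability of Mild is 0.2905.

0.2905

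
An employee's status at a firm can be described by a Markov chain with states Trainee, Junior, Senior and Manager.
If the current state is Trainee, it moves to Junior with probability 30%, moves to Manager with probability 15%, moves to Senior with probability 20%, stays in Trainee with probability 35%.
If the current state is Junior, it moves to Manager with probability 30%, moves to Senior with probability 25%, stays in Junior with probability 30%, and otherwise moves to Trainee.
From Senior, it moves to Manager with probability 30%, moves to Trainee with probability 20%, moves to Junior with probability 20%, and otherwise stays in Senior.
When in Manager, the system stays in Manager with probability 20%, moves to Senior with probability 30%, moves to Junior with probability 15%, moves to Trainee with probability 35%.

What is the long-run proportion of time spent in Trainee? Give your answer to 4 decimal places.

0.2631

Let the stationary distribution be π with π = πP and π_1 + π_2 + π_3 + π_4 = 1.
π_1 = 0.35·π_1 + 0.15·π_2 + 0.2·π_3 + 0.35·π_4
π_2 = 0.3·π_1 + 0.3·π_2 + 0.2·π_3 + 0.15·π_4
π_3 = 0.2·π_1 + 0.25·π_2 + 0.3·π_3 + 0.3·π_4
Solving with the normalization constraint gives π = (0.2631, 0.2383, 0.2618, 0.2369).
So the stationary probability of Trainee is 0.2631.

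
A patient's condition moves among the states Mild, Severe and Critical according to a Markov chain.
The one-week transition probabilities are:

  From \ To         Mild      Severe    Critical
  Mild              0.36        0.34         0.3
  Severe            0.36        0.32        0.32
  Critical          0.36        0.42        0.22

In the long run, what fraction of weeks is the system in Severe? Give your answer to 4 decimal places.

Let the stationary distribution be π with π = πP and π_1 + π_2 + π_3 = 1.
π_1 = 0.36·π_1 + 0.36·π_2 + 0.36·π_3
π_2 = 0.34·π_1 + 0.32·π_2 + 0.42·π_3
Solving with the normalization constraint gives π = (0.3600, 0.3556, 0.2844).
So the stationary probability of Severe is 0.3556.

0.3556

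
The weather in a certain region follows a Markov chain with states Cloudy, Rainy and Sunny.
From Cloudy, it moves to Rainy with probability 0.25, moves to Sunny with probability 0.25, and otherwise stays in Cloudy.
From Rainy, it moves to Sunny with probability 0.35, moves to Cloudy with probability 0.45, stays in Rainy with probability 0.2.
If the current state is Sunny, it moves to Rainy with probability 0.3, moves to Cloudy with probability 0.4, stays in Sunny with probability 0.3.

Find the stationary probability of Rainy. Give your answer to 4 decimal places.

0.2519

Let the stationary distribution be π with π = πP and π_1 + π_2 + π_3 = 1.
π_1 = 0.5·π_1 + 0.45·π_2 + 0.4·π_3
π_2 = 0.25·π_1 + 0.2·π_2 + 0.3·π_3
Solving with the normalization constraint gives π = (0.4584, 0.2519, 0.2897).
So the stationary probability of Rainy is 0.2519.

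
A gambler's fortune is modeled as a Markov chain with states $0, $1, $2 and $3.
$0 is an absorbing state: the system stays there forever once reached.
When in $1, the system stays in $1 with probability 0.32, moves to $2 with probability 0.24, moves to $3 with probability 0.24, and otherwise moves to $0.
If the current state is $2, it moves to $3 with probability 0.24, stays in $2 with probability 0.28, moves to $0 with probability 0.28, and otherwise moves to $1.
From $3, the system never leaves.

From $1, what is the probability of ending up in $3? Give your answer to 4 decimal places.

Let h(s) be the probability of absorption at $3 starting from transient state s. Then h($3) = 1 and h($0) = 0. By first-step analysis:
h($1) = 0.2·0 + 0.32·h($1) + 0.24·h($2) + 0.24·1
h($2) = 0.28·0 + 0.2·h($1) + 0.28·h($2) + 0.24·1
Solving: h($1) = 0.5217, h($2) = 0.4783.
Starting from $1, the probability is 0.5217.

0.5217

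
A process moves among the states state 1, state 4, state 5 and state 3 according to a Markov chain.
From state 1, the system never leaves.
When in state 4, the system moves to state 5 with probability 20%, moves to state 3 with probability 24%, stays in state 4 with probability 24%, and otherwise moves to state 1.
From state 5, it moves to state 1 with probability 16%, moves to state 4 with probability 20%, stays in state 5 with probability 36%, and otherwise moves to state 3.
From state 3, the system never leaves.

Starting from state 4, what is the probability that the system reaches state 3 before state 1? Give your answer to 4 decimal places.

0.4695

Let h(s) be the probability of absorption at state 3 starting from transient state s. Then h(state 3) = 1 and h(state 1) = 0. By first-step analysis:
h(state 4) = 0.32·0 + 0.24·h(state 4) + 0.2·h(state 5) + 0.24·1
h(state 5) = 0.16·0 + 0.2·h(state 4) + 0.36·h(state 5) + 0.28·1
Solving: h(state 4) = 0.4695, h(state 5) = 0.5842.
Starting from state 4, the probability is 0.4695.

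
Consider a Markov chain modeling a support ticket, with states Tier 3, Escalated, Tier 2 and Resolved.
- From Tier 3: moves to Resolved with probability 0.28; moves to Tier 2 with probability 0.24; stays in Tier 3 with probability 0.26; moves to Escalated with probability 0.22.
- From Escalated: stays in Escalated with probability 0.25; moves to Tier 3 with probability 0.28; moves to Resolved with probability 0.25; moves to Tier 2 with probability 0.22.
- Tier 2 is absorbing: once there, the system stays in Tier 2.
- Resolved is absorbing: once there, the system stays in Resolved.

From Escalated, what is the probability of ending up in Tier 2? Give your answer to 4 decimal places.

0.4662

Let h(s) be the probability of absorption at Tier 2 starting from transient state s. Then h(Tier 2) = 1 and h(Resolved) = 0. By first-step analysis:
h(Tier 3) = 0.26·h(Tier 3) + 0.22·h(Escalated) + 0.24·1 + 0.28·0
h(Escalated) = 0.28·h(Tier 3) + 0.25·h(Escalated) + 0.22·1 + 0.25·0
Solving: h(Tier 3) = 0.4629, h(Escalated) = 0.4662.
Starting from Escalated, the probability is 0.4662.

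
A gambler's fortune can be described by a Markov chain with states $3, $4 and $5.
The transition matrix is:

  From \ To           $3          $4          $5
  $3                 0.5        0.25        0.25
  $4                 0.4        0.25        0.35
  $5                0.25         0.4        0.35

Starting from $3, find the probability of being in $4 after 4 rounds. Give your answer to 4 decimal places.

Propagate the distribution vector 4 rounds from $3.
After 0 rounds: (1.0000, 0.0000, 0.0000)
After 1 round: (0.5000, 0.2500, 0.2500)
After 2 rounds: (0.4125, 0.2875, 0.3000)
After 3 rounds: (0.3963, 0.2950, 0.3088)
After 4 rounds: (0.3933, 0.2963, 0.3104)
P(in $4 after 4 rounds) = 0.2963

0.2963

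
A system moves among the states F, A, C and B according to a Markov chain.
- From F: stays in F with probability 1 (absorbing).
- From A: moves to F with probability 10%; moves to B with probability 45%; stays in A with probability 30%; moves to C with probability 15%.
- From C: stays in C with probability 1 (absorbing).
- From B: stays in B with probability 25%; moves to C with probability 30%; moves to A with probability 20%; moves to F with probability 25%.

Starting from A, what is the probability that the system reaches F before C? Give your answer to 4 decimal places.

0.4310

Let h(s) be the probability of absorption at F starting from transient state s. Then h(F) = 1 and h(C) = 0. By first-step analysis:
h(A) = 0.1·1 + 0.3·h(A) + 0.15·0 + 0.45·h(B)
h(B) = 0.25·1 + 0.2·h(A) + 0.3·0 + 0.25·h(B)
Solving: h(A) = 0.4310, h(B) = 0.4483.
Starting from A, the probability is 0.4310.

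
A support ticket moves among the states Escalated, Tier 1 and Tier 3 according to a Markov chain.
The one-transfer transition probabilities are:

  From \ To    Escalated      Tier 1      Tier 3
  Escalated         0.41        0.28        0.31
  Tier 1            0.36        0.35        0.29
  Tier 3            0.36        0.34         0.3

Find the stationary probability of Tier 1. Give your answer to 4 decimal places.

0.3205

Let the stationary distribution be π with π = πP and π_1 + π_2 + π_3 = 1.
π_1 = 0.41·π_1 + 0.36·π_2 + 0.36·π_3
π_2 = 0.28·π_1 + 0.35·π_2 + 0.34·π_3
Solving with the normalization constraint gives π = (0.3789, 0.3205, 0.3006).
So the stationary probability of Tier 1 is 0.3205.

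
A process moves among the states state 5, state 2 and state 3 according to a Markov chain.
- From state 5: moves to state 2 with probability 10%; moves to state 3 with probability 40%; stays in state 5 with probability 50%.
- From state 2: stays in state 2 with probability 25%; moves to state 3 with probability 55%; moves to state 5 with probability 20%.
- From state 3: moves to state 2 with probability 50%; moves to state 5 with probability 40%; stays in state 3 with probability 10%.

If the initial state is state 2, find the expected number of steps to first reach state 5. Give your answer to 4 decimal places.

3.6250

Let t(s) be the expected number of steps to first reach state 5 from state s, with t(state 5) = 0. Conditioning on the first step:
t(state 2) = 1 + 0.25·t(state 2) + 0.55·t(state 3)
t(state 3) = 1 + 0.5·t(state 2) + 0.1·t(state 3)
Solving: t(state 2) = 3.6250, t(state 3) = 3.1250.
Expected steps from state 2 to state 5: 3.6250.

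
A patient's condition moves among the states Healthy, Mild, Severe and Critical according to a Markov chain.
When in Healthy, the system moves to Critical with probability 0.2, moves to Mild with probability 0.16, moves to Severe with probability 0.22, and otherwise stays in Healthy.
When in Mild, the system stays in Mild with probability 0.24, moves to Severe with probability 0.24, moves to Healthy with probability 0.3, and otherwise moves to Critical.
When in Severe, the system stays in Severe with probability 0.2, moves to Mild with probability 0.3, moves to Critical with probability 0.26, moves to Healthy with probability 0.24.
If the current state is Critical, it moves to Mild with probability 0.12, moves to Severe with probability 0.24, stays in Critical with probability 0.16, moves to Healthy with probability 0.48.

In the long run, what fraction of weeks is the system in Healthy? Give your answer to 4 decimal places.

Let the stationary distribution be π with π = πP and π_1 + π_2 + π_3 + π_4 = 1.
π_1 = 0.42·π_1 + 0.3·π_2 + 0.24·π_3 + 0.48·π_4
π_2 = 0.16·π_1 + 0.24·π_2 + 0.3·π_3 + 0.12·π_4
π_3 = 0.22·π_1 + 0.24·π_2 + 0.2·π_3 + 0.24·π_4
Solving with the normalization constraint gives π = (0.3684, 0.1989, 0.2237, 0.2090).
So the stationary probability of Healthy is 0.3684.

0.3684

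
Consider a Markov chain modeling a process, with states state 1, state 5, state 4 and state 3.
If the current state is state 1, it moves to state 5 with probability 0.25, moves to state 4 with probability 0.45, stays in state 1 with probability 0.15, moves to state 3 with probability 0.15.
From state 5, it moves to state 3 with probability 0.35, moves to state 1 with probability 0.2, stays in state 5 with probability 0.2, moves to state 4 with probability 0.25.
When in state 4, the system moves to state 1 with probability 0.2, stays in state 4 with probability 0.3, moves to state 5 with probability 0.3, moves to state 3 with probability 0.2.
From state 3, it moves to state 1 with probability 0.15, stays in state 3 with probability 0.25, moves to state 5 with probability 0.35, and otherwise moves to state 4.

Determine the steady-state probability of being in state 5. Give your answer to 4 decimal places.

Let the stationary distribution be π with π = πP and π_1 + π_2 + π_3 + π_4 = 1.
π_1 = 0.15·π_1 + 0.2·π_2 + 0.2·π_3 + 0.15·π_4
π_2 = 0.25·π_1 + 0.2·π_2 + 0.3·π_3 + 0.35·π_4
π_3 = 0.45·π_1 + 0.25·π_2 + 0.3·π_3 + 0.25·π_4
Solving with the normalization constraint gives π = (0.1788, 0.2757, 0.3008, 0.2446).
So the stationary probability of state 5 is 0.2757.

0.2757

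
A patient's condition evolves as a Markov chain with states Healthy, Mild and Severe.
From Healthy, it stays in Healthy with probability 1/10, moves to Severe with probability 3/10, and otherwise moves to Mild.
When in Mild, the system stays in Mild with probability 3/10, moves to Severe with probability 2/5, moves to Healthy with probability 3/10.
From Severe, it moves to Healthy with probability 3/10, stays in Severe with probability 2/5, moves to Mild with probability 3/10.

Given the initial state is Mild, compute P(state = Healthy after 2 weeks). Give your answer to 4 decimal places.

Sum over the intermediate state after 1 week:
P = P(Mild→Healthy)·P(Healthy→Healthy) + P(Mild→Mild)·P(Mild→Healthy) + P(Mild→Severe)·P(Severe→Healthy)
  = 0.3×0.1 + 0.3×0.3 + 0.4×0.3
  = 0.0300 + 0.0900 + 0.1200 = 0.2400

0.2400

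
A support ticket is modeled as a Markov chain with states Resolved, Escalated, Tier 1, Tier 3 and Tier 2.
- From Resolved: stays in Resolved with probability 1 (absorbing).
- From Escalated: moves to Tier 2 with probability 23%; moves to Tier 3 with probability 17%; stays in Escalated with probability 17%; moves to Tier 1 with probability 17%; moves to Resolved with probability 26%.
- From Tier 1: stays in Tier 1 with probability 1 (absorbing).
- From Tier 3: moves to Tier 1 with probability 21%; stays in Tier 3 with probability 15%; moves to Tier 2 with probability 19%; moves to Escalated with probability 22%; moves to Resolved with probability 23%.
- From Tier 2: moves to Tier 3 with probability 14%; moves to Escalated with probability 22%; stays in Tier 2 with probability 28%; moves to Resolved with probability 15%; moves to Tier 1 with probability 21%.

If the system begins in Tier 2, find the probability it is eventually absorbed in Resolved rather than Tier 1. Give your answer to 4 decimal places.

0.4783

Let h(s) be the probability of absorption at Resolved starting from transient state s. Then h(Resolved) = 1 and h(Tier 1) = 0. By first-step analysis:
h(Escalated) = 0.26·1 + 0.17·h(Escalated) + 0.17·0 + 0.17·h(Tier 3) + 0.23·h(Tier 2)
h(Tier 3) = 0.23·1 + 0.22·h(Escalated) + 0.21·0 + 0.15·h(Tier 3) + 0.19·h(Tier 2)
h(Tier 2) = 0.15·1 + 0.22·h(Escalated) + 0.21·0 + 0.14·h(Tier 3) + 0.28·h(Tier 2)
Solving: h(Escalated) = 0.5524, h(Tier 3) = 0.5205, h(Tier 2) = 0.4783.
Starting from Tier 2, the probability is 0.4783.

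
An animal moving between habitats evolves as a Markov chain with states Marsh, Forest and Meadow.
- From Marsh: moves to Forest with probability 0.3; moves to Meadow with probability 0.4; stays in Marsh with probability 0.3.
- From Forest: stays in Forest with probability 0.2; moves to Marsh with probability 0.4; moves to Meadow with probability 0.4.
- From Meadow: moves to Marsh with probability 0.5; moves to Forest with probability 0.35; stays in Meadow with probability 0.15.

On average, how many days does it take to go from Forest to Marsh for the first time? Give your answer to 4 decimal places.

2.3148

Let t(s) be the expected number of days to first reach Marsh from state s, with t(Marsh) = 0. Conditioning on the first day:
t(Forest) = 1 + 0.2·t(Forest) + 0.4·t(Meadow)
t(Meadow) = 1 + 0.35·t(Forest) + 0.15·t(Meadow)
Solving: t(Forest) = 2.3148, t(Meadow) = 2.1296.
Expected days from Forest to Marsh: 2.3148.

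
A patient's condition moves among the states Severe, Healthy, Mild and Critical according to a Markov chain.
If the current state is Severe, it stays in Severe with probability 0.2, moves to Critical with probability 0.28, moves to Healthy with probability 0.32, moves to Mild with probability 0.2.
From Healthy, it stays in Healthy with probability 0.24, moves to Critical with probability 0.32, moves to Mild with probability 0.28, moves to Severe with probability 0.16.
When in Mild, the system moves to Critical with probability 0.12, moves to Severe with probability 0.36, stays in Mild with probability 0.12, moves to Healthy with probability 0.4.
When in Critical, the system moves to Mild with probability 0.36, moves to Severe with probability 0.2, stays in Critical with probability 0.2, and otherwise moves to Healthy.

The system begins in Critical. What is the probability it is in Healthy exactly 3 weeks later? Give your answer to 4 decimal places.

Propagate the distribution vector 3 weeks from Critical.
After 0 weeks: (0.0000, 0.0000, 0.0000, 1.0000)
After 1 week: (0.2000, 0.2400, 0.3600, 0.2000)
After 2 weeks: (0.2480, 0.3136, 0.2224, 0.2160)
After 3 weeks: (0.2230, 0.2954, 0.2419, 0.2397)
P(in Healthy after 3 weeks) = 0.2954

0.2954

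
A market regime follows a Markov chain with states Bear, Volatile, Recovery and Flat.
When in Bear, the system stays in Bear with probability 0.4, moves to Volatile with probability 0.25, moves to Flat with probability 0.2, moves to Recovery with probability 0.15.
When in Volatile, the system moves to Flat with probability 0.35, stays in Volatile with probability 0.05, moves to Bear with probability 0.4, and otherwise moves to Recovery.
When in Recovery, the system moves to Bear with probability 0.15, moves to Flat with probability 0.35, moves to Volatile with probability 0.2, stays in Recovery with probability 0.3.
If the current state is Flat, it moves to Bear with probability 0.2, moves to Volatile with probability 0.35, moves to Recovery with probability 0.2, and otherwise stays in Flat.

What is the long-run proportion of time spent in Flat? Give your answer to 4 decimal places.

Let the stationary distribution be π with π = πP and π_1 + π_2 + π_3 + π_4 = 1.
π_1 = 0.4·π_1 + 0.4·π_2 + 0.15·π_3 + 0.2·π_4
π_2 = 0.25·π_1 + 0.05·π_2 + 0.2·π_3 + 0.35·π_4
π_3 = 0.15·π_1 + 0.2·π_2 + 0.3·π_3 + 0.2·π_4
Solving with the normalization constraint gives π = (0.2929, 0.2229, 0.2060, 0.2782).
So the stationary probability of Flat is 0.2782.

0.2782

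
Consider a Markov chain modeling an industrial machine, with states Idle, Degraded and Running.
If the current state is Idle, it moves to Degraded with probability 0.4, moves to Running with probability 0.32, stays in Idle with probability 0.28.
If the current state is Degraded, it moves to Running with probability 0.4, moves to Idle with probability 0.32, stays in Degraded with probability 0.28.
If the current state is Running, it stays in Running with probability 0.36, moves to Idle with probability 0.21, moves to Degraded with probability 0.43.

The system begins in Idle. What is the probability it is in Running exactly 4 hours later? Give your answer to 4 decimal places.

0.3639

Propagate the distribution vector 4 hours from Idle.
After 0 hours: (1.0000, 0.0000, 0.0000)
After 1 hour: (0.2800, 0.4000, 0.3200)
After 2 hours: (0.2736, 0.3616, 0.3648)
After 3 hours: (0.2689, 0.3676, 0.3635)
After 4 hours: (0.2693, 0.3668, 0.3639)
P(in Running after 4 hours) = 0.3639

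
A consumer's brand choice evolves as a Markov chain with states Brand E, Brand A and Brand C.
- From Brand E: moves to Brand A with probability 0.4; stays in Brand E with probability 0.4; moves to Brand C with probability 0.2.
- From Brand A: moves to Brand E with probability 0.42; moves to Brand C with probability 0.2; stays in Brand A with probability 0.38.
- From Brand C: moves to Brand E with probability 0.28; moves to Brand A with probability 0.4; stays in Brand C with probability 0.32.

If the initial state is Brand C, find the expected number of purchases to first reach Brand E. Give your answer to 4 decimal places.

Let t(s) be the expected number of purchases to first reach Brand E from state s, with t(Brand E) = 0. Conditioning on the first purchase:
t(Brand A) = 1 + 0.38·t(Brand A) + 0.2·t(Brand C)
t(Brand C) = 1 + 0.4·t(Brand A) + 0.32·t(Brand C)
Solving: t(Brand A) = 2.5761, t(Brand C) = 2.9859.
Expected purchases from Brand C to Brand E: 2.9859.

2.9859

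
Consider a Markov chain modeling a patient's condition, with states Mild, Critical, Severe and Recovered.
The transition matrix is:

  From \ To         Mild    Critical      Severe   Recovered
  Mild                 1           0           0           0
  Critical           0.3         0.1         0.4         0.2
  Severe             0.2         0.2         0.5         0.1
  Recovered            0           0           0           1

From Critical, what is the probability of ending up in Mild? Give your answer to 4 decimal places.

0.6216

Let h(s) be the probability of absorption at Mild starting from transient state s. Then h(Mild) = 1 and h(Recovered) = 0. By first-step analysis:
h(Critical) = 0.3·1 + 0.1·h(Critical) + 0.4·h(Severe) + 0.2·0
h(Severe) = 0.2·1 + 0.2·h(Critical) + 0.5·h(Severe) + 0.1·0
Solving: h(Critical) = 0.6216, h(Severe) = 0.6486.
Starting from Critical, the probability is 0.6216.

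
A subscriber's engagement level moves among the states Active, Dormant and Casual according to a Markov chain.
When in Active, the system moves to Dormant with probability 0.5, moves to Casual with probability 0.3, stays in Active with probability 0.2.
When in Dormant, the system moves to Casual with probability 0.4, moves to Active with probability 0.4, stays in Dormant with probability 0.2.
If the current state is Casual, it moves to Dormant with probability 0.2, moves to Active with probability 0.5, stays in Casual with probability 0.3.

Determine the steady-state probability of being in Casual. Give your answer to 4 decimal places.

0.3308

Let the stationary distribution be π with π = πP and π_1 + π_2 + π_3 = 1.
π_1 = 0.2·π_1 + 0.4·π_2 + 0.5·π_3
π_2 = 0.5·π_1 + 0.2·π_2 + 0.2·π_3
Solving with the normalization constraint gives π = (0.3609, 0.3083, 0.3308).
So the stationary probability of Casual is 0.3308.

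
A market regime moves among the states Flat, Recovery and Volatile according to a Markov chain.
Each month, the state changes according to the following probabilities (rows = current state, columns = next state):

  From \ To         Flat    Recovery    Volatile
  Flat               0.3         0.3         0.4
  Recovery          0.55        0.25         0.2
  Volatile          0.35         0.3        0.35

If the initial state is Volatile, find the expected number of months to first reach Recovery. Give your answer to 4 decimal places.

3.3333

Let t(s) be the expected number of months to first reach Recovery from state s, with t(Recovery) = 0. Conditioning on the first month:
t(Flat) = 1 + 0.3·t(Flat) + 0.4·t(Volatile)
t(Volatile) = 1 + 0.35·t(Flat) + 0.35·t(Volatile)
Solving: t(Flat) = 3.3333, t(Volatile) = 3.3333.
Expected months from Volatile to Recovery: 3.3333.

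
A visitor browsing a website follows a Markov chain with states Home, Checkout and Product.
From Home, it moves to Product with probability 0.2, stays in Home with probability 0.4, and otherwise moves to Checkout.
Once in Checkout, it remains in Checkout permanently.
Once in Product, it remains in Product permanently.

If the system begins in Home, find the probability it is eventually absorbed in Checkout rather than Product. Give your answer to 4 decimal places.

Let h(s) be the probability of absorption at Checkout starting from transient state s. Then h(Checkout) = 1 and h(Product) = 0. By first-step analysis:
h(Home) = 0.4·h(Home) + 0.4·1 + 0.2·0
Solving: h(Home) = 0.6667.
Starting from Home, the probability is 0.6667.

0.6667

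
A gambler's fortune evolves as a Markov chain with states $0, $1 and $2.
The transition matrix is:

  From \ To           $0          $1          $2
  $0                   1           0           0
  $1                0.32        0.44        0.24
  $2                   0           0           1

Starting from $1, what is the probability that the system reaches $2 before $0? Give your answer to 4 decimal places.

Let h(s) be the probability of absorption at $2 starting from transient state s. Then h($2) = 1 and h($0) = 0. By first-step analysis:
h($1) = 0.32·0 + 0.44·h($1) + 0.24·1
Solving: h($1) = 0.4286.
Starting from $1, the probability is 0.4286.

0.4286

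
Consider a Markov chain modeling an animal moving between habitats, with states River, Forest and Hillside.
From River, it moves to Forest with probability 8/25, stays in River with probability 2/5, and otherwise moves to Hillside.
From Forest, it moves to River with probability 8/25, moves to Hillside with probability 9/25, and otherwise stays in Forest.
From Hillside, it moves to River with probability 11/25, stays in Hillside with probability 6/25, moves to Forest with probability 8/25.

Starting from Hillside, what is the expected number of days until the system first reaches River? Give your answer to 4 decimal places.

Let t(s) be the expected number of days to first reach River from state s, with t(River) = 0. Conditioning on the first day:
t(Forest) = 1 + 0.32·t(Forest) + 0.36·t(Hillside)
t(Hillside) = 1 + 0.32·t(Forest) + 0.24·t(Hillside)
Solving: t(Forest) = 2.7888, t(Hillside) = 2.4900.
Expected days from Hillside to River: 2.4900.

2.4900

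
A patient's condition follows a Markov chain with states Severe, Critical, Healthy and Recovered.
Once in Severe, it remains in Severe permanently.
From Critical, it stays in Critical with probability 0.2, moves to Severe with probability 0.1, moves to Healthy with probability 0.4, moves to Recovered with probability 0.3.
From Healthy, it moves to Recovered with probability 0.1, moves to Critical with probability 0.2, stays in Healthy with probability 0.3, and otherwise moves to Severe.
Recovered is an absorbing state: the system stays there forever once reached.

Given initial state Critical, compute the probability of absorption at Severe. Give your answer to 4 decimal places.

0.4792

Let h(s) be the probability of absorption at Severe starting from transient state s. Then h(Severe) = 1 and h(Recovered) = 0. By first-step analysis:
h(Critical) = 0.1·1 + 0.2·h(Critical) + 0.4·h(Healthy) + 0.3·0
h(Healthy) = 0.4·1 + 0.2·h(Critical) + 0.3·h(Healthy) + 0.1·0
Solving: h(Critical) = 0.4792, h(Healthy) = 0.7083.
Starting from Critical, the probability is 0.4792.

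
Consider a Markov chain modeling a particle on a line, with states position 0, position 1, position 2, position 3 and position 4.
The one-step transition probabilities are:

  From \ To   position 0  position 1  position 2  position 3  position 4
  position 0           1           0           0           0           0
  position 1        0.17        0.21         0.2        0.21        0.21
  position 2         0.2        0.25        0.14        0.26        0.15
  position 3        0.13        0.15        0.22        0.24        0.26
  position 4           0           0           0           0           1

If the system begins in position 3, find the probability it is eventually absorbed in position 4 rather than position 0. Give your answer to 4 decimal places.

0.6021

Let h(s) be the probability of absorption at position 4 starting from transient state s. Then h(position 4) = 1 and h(position 0) = 0. By first-step analysis:
h(position 1) = 0.17·0 + 0.21·h(position 1) + 0.2·h(position 2) + 0.21·h(position 3) + 0.21·1
h(position 2) = 0.2·0 + 0.25·h(position 1) + 0.14·h(position 2) + 0.26·h(position 3) + 0.15·1
h(position 3) = 0.13·0 + 0.15·h(position 1) + 0.22·h(position 2) + 0.24·h(position 3) + 0.26·1
Solving: h(position 1) = 0.5571, h(position 2) = 0.5184, h(position 3) = 0.6021.
Starting from position 3, the probability is 0.6021.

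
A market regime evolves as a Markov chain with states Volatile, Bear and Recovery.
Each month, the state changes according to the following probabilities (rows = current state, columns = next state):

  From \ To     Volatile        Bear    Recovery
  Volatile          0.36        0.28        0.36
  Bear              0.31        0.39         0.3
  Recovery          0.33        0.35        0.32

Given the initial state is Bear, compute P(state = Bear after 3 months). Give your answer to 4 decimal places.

Propagate the distribution vector 3 months from Bear.
After 0 months: (0.0000, 1.0000, 0.0000)
After 1 month: (0.3100, 0.3900, 0.3000)
After 2 months: (0.3315, 0.3439, 0.3246)
After 3 months: (0.3331, 0.3406, 0.3264)
P(in Bear after 3 months) = 0.3406

0.3406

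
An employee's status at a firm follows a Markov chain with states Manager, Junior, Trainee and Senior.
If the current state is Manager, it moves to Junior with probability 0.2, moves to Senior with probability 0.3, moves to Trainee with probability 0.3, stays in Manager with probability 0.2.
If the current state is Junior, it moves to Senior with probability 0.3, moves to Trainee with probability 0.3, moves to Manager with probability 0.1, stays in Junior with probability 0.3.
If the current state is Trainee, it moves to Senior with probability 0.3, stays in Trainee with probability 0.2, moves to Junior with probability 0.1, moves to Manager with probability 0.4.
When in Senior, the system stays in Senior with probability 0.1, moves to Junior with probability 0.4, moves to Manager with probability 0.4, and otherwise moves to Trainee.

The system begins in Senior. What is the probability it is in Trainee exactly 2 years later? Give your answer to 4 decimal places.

Propagate the distribution vector 2 years from Senior.
After 0 years: (0.0000, 0.0000, 0.0000, 1.0000)
After 1 year: (0.4000, 0.4000, 0.1000, 0.1000)
After 2 years: (0.2000, 0.2500, 0.2700, 0.2800)
P(in Trainee after 2 years) = 0.2700

0.2700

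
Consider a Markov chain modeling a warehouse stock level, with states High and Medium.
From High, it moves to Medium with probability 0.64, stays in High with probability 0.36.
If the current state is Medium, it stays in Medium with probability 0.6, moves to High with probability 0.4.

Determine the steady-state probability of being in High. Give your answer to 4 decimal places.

Let the stationary distribution be π with π = πP and π_1 + π_2 = 1.
π_1 = 0.36·π_1 + 0.4·π_2
Solving with the normalization constraint gives π = (0.3846, 0.6154).
So the stationary probability of High is 0.3846.

0.3846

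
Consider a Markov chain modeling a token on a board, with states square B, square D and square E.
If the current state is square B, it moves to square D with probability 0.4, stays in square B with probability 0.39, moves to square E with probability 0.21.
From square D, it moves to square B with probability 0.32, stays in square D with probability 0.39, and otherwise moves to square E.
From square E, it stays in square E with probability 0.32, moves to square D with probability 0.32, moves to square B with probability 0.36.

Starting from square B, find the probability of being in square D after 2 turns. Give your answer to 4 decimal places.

Sum over the intermediate state after 1 turn:
P = P(square B→square B)·P(square B→square D) + P(square B→square D)·P(square D→square D) + P(square B→square E)·P(square E→square D)
  = 0.39×0.4 + 0.4×0.39 + 0.21×0.32
  = 0.1560 + 0.1560 + 0.0672 = 0.3792

0.3792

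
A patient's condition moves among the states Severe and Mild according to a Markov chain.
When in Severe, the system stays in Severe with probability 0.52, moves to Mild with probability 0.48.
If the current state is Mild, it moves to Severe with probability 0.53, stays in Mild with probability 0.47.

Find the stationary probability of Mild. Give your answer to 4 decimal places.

Let the stationary distribution be π with π = πP and π_1 + π_2 = 1.
π_1 = 0.52·π_1 + 0.53·π_2
Solving with the normalization constraint gives π = (0.5248, 0.4752).
So the stationary probability of Mild is 0.4752.

0.4752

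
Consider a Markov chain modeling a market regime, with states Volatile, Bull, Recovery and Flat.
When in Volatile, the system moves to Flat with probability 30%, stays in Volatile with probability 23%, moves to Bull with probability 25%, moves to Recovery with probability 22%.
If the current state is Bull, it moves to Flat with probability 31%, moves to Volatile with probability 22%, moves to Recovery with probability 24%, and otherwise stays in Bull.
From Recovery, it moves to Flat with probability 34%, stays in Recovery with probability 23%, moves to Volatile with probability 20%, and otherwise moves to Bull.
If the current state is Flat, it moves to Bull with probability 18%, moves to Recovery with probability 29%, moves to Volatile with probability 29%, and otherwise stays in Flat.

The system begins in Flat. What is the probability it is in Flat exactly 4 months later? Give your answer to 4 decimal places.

0.2945

Propagate the distribution vector 4 months from Flat.
After 0 months: (0.0000, 0.0000, 0.0000, 1.0000)
After 1 month: (0.2900, 0.1800, 0.2900, 0.2400)
After 2 months: (0.2339, 0.2238, 0.2433, 0.2990)
After 3 months: (0.2384, 0.2197, 0.2478, 0.2940)
After 4 months: (0.2380, 0.2201, 0.2475, 0.2945)
P(in Flat after 4 months) = 0.2945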